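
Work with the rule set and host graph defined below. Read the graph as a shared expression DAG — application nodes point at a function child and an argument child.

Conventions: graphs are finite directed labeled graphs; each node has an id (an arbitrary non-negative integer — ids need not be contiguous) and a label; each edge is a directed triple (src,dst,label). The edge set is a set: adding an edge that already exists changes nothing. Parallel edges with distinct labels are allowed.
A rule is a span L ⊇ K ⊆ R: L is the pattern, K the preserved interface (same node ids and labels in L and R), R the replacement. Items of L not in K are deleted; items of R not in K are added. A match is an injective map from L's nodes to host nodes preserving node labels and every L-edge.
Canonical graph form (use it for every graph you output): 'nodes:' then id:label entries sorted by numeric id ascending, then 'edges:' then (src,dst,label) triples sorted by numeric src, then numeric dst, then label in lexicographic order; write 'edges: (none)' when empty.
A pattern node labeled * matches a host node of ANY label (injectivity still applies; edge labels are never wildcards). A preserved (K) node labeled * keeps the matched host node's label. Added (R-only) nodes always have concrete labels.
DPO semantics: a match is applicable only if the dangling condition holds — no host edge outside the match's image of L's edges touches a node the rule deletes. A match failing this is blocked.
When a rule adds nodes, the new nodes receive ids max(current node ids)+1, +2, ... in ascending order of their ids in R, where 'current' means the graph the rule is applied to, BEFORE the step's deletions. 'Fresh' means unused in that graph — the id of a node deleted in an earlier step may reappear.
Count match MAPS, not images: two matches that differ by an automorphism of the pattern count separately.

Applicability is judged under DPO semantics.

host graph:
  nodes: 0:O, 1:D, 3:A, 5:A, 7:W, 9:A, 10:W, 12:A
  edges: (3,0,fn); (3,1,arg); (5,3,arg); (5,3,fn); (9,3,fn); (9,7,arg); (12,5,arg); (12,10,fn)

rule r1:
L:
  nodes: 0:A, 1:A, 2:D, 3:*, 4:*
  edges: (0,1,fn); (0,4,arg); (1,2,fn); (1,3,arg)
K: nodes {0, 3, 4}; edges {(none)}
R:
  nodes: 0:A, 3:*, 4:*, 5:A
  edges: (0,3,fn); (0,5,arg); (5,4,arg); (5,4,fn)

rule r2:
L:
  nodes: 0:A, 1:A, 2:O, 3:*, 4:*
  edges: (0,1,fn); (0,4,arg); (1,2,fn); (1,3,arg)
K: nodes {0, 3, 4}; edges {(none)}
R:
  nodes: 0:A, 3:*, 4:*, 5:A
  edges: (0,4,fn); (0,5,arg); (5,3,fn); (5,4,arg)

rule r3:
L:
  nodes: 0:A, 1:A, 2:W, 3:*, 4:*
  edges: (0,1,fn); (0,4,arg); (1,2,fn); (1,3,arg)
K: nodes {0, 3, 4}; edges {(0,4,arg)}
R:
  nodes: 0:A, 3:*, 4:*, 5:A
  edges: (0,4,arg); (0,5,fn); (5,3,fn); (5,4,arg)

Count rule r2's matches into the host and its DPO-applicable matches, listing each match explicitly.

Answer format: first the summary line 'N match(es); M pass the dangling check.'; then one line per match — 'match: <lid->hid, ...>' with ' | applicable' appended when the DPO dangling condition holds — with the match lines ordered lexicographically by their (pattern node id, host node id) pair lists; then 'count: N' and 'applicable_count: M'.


1 match(es); 0 pass the dangling check.
match: 0->9, 1->3, 2->0, 3->1, 4->7
count: 1
applicable_count: 0


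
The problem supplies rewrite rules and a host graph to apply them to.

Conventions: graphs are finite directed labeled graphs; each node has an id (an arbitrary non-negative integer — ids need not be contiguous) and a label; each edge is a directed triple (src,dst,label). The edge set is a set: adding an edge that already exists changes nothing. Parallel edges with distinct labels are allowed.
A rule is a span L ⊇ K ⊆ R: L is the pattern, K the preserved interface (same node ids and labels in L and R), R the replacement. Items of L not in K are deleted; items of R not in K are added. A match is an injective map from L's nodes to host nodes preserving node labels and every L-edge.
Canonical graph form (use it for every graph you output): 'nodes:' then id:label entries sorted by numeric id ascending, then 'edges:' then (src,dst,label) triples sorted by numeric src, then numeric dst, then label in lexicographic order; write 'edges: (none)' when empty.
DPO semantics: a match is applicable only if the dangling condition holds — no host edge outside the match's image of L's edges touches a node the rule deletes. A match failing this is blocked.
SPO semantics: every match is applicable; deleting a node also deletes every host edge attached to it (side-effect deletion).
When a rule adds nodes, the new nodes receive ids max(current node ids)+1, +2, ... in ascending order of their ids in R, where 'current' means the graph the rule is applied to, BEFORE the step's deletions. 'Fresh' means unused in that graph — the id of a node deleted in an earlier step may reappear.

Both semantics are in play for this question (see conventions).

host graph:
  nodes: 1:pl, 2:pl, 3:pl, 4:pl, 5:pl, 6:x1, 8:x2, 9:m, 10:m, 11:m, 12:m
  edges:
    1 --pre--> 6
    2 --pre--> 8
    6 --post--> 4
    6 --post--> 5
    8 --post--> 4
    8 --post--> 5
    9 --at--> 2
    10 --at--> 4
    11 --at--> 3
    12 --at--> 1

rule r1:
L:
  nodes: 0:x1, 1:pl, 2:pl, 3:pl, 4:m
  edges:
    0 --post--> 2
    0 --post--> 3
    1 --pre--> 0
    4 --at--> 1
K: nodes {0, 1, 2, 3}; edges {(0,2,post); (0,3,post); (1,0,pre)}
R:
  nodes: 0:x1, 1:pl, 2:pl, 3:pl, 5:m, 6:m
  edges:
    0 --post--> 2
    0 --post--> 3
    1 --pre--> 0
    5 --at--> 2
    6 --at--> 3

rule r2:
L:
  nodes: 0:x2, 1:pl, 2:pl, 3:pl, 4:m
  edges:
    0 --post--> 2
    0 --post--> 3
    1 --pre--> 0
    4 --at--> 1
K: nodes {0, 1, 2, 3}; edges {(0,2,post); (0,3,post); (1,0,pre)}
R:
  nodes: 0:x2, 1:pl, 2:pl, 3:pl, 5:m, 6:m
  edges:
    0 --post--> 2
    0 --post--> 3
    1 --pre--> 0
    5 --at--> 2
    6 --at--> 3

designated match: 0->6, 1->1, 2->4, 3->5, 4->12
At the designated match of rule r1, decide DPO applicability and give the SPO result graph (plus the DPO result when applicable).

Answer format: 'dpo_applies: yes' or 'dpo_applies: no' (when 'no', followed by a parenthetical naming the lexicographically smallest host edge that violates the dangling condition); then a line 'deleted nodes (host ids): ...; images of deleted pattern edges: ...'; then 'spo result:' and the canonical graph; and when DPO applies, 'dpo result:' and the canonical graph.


dpo_applies: yes
deleted nodes (host ids): 12; images of deleted pattern edges: (12,1,at)
spo result:
nodes: 1:pl, 2:pl, 3:pl, 4:pl, 5:pl, 6:x1, 8:x2, 9:m, 10:m, 11:m, 13:m, 14:m
edges: (1,6,pre); (2,8,pre); (6,4,post); (6,5,post); (8,4,post); (8,5,post); (9,2,at); (10,4,at); (11,3,at); (13,4,at); (14,5,at)
dpo result:
nodes: 1:pl, 2:pl, 3:pl, 4:pl, 5:pl, 6:x1, 8:x2, 9:m, 10:m, 11:m, 13:m, 14:m
edges: (1,6,pre); (2,8,pre); (6,4,post); (6,5,post); (8,4,post); (8,5,post); (9,2,at); (10,4,at); (11,3,at); (13,4,at); (14,5,at)


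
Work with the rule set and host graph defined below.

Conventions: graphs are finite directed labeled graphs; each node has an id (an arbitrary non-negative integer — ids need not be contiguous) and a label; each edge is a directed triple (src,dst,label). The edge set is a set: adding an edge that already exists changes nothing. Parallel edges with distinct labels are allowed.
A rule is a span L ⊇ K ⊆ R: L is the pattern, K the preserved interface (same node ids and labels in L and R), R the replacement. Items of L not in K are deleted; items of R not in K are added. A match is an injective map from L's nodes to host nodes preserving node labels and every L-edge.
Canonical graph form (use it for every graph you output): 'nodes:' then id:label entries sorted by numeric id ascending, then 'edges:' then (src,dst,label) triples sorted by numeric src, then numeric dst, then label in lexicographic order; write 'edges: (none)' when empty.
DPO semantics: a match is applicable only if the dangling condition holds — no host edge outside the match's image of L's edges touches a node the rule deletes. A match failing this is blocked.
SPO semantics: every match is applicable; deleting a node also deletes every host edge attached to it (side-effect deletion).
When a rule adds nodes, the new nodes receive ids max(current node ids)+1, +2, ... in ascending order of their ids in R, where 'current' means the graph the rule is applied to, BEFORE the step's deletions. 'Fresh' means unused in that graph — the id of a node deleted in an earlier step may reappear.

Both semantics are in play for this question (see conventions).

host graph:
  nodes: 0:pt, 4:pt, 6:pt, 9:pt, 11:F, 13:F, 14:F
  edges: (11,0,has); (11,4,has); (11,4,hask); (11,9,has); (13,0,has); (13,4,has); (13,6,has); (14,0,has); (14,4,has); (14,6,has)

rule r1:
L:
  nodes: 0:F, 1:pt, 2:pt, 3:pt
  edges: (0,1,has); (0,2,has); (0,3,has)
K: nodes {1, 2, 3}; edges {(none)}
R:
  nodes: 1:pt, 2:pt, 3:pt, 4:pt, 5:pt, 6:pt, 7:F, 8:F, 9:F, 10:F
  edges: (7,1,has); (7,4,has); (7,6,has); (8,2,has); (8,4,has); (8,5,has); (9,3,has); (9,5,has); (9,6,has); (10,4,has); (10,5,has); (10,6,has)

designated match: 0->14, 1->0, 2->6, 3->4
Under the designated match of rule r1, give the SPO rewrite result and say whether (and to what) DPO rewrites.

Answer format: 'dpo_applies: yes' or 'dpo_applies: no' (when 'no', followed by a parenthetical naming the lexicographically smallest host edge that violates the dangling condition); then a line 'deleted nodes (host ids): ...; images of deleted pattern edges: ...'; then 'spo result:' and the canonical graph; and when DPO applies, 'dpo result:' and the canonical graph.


dpo_applies: yes
deleted nodes (host ids): 14; images of deleted pattern edges: (14,0,has); (14,4,has); (14,6,has)
spo result:
nodes: 0:pt, 4:pt, 6:pt, 9:pt, 11:F, 13:F, 15:pt, 16:pt, 17:pt, 18:F, 19:F, 20:F, 21:F
edges: (11,0,has); (11,4,has); (11,4,hask); (11,9,has); (13,0,has); (13,4,has); (13,6,has); (18,0,has); (18,15,has); (18,17,has); (19,6,has); (19,15,has); (19,16,has); (20,4,has); (20,16,has); (20,17,has); (21,15,has); (21,16,has); (21,17,has)
dpo result:
nodes: 0:pt, 4:pt, 6:pt, 9:pt, 11:F, 13:F, 15:pt, 16:pt, 17:pt, 18:F, 19:F, 20:F, 21:F
edges: (11,0,has); (11,4,has); (11,4,hask); (11,9,has); (13,0,has); (13,4,has); (13,6,has); (18,0,has); (18,15,has); (18,17,has); (19,6,has); (19,15,has); (19,16,has); (20,4,has); (20,16,has); (20,17,has); (21,15,has); (21,16,has); (21,17,has)


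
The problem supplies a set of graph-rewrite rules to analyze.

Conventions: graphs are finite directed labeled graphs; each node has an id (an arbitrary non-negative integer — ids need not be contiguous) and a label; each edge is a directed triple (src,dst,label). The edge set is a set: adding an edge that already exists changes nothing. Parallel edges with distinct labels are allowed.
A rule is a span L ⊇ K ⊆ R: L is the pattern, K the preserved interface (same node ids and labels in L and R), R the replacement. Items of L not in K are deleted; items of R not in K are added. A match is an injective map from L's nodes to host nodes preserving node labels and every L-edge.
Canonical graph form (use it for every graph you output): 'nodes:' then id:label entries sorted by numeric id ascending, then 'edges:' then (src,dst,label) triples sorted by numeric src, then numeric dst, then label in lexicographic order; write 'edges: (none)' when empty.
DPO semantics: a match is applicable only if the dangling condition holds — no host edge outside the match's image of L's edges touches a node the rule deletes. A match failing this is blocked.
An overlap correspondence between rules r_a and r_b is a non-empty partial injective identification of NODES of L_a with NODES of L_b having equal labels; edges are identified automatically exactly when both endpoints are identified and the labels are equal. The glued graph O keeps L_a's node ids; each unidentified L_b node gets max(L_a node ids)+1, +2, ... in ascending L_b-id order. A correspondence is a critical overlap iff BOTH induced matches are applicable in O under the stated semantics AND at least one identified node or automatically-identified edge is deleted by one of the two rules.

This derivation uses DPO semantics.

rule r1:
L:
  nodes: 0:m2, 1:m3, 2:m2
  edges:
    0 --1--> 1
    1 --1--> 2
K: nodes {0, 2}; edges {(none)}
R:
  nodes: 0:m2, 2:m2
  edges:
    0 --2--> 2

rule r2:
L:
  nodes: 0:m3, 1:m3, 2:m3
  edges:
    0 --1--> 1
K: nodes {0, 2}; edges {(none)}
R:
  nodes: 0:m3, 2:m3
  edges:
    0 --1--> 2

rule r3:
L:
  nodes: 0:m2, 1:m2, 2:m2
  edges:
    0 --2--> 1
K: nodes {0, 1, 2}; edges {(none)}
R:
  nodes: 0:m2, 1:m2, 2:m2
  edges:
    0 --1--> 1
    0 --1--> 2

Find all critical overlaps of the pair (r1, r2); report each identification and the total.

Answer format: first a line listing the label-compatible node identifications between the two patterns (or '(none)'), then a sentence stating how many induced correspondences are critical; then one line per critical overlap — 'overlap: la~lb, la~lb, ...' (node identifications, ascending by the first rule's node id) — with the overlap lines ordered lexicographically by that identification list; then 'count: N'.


label-compatible node identifications between L(r1) and L(r2): 1~0, 1~1, 1~2
1 of the induced correspondences is a critical overlap of r1 and r2.
overlap: 1~2
count: 1


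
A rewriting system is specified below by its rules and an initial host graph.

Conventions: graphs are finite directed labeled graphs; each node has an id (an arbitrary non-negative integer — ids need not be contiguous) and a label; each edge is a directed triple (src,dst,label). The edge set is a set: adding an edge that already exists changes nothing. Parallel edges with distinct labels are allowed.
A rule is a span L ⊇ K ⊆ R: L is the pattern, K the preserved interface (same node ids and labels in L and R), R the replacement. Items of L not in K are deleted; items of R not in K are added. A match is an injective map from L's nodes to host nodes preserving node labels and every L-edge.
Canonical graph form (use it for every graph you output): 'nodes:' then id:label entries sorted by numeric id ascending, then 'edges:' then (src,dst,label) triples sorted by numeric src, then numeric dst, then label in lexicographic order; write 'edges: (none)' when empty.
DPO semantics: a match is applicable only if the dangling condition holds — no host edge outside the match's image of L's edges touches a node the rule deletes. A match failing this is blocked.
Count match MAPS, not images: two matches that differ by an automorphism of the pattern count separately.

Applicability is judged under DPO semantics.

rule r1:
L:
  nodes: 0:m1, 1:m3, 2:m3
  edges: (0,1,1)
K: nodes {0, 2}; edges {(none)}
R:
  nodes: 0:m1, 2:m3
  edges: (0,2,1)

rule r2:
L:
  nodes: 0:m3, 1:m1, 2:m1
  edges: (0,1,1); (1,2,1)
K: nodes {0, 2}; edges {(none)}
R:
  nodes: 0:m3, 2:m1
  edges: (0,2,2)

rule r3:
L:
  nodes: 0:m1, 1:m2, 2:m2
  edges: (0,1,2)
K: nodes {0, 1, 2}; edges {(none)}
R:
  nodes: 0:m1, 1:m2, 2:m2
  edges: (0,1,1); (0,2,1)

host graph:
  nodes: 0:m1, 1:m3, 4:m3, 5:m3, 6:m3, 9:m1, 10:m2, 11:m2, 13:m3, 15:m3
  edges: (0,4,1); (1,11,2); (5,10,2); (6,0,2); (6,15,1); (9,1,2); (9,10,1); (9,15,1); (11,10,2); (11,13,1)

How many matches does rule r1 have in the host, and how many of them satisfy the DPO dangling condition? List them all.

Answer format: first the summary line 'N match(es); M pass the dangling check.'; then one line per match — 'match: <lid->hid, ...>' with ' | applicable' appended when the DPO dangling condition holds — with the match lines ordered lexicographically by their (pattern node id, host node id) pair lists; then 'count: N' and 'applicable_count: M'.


10 match(es); 5 pass the dangling check.
match: 0->0, 1->4, 2->1 | applicable
match: 0->0, 1->4, 2->5 | applicable
match: 0->0, 1->4, 2->6 | applicable
match: 0->0, 1->4, 2->13 | applicable
match: 0->0, 1->4, 2->15 | applicable
match: 0->9, 1->15, 2->1
match: 0->9, 1->15, 2->4
match: 0->9, 1->15, 2->5
match: 0->9, 1->15, 2->6
match: 0->9, 1->15, 2->13
count: 10
applicable_count: 5


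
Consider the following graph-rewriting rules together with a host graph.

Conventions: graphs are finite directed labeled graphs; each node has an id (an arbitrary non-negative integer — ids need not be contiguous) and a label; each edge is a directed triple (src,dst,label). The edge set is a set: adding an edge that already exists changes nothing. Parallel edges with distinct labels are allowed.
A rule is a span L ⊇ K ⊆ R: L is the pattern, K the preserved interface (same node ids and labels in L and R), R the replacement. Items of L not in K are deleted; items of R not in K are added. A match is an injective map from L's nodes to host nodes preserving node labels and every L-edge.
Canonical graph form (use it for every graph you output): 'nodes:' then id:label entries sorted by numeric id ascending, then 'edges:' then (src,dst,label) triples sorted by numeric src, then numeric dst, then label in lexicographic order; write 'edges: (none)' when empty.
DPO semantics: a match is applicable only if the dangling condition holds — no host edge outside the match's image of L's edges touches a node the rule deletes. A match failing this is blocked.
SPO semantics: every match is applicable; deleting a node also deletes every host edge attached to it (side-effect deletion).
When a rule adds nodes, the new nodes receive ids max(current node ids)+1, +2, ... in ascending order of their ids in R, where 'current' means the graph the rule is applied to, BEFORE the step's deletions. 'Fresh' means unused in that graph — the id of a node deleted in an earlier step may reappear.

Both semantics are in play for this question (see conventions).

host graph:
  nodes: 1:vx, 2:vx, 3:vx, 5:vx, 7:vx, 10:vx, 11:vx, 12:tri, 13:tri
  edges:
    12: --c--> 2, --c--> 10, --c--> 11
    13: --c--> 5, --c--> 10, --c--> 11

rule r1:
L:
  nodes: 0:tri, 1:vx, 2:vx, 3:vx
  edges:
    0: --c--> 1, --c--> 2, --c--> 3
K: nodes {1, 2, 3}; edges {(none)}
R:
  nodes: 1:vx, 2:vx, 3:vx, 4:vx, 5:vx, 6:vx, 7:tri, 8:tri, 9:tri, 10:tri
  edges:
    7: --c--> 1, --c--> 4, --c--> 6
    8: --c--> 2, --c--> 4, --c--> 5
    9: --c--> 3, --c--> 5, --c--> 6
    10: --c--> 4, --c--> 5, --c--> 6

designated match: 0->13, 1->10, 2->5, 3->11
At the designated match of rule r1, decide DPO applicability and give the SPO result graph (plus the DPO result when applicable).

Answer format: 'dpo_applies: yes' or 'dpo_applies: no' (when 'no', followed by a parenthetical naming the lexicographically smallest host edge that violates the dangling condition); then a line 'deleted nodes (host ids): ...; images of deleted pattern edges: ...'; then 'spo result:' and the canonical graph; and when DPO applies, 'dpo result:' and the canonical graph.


dpo_applies: yes
deleted nodes (host ids): 13; images of deleted pattern edges: (13,5,c); (13,10,c); (13,11,c)
spo result:
nodes: 1:vx, 2:vx, 3:vx, 5:vx, 7:vx, 10:vx, 11:vx, 12:tri, 14:vx, 15:vx, 16:vx, 17:tri, 18:tri, 19:tri, 20:tri
edges: (12,2,c); (12,10,c); (12,11,c); (17,10,c); (17,14,c); (17,16,c); (18,5,c); (18,14,c); (18,15,c); (19,11,c); (19,15,c); (19,16,c); (20,14,c); (20,15,c); (20,16,c)
dpo result:
nodes: 1:vx, 2:vx, 3:vx, 5:vx, 7:vx, 10:vx, 11:vx, 12:tri, 14:vx, 15:vx, 16:vx, 17:tri, 18:tri, 19:tri, 20:tri
edges: (12,2,c); (12,10,c); (12,11,c); (17,10,c); (17,14,c); (17,16,c); (18,5,c); (18,14,c); (18,15,c); (19,11,c); (19,15,c); (19,16,c); (20,14,c); (20,15,c); (20,16,c)


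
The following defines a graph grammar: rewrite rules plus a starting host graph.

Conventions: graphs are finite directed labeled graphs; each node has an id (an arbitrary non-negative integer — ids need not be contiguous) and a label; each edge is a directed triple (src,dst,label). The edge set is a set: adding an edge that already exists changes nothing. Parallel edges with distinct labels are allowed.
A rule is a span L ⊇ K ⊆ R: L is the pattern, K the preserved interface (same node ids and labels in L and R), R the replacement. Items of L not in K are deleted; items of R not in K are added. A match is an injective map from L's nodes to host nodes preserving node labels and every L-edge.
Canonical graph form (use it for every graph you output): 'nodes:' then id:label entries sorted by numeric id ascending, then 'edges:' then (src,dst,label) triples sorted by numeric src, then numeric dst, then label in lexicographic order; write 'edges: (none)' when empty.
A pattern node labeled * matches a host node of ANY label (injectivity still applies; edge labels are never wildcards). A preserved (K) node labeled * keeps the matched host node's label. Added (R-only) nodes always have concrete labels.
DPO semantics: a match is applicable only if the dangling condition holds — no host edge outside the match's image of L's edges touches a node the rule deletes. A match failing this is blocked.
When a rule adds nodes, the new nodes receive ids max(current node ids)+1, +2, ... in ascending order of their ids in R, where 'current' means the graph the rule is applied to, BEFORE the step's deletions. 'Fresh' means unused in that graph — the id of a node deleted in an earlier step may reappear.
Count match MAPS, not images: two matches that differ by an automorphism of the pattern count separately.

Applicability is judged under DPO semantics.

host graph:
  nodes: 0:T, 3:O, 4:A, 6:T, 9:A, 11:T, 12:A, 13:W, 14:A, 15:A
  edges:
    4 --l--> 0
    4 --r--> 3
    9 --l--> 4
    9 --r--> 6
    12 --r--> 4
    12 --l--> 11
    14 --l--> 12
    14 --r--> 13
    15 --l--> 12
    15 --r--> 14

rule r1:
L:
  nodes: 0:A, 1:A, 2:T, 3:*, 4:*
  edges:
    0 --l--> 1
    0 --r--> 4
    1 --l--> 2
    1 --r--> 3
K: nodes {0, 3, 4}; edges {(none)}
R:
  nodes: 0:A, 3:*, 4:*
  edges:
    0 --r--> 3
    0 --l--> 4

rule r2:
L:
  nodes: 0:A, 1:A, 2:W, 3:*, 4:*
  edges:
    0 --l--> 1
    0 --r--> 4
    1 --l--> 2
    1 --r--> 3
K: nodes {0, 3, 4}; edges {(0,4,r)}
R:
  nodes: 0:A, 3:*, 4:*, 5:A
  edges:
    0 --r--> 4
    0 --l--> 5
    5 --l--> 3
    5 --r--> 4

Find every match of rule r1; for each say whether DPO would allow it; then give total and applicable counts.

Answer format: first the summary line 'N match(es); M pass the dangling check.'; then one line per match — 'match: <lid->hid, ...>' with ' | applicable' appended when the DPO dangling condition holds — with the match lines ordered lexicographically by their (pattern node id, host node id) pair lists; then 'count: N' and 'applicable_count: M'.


3 match(es); 0 pass the dangling check.
match: 0->9, 1->4, 2->0, 3->3, 4->6
match: 0->14, 1->12, 2->11, 3->4, 4->13
match: 0->15, 1->12, 2->11, 3->4, 4->14
count: 3
applicable_count: 0


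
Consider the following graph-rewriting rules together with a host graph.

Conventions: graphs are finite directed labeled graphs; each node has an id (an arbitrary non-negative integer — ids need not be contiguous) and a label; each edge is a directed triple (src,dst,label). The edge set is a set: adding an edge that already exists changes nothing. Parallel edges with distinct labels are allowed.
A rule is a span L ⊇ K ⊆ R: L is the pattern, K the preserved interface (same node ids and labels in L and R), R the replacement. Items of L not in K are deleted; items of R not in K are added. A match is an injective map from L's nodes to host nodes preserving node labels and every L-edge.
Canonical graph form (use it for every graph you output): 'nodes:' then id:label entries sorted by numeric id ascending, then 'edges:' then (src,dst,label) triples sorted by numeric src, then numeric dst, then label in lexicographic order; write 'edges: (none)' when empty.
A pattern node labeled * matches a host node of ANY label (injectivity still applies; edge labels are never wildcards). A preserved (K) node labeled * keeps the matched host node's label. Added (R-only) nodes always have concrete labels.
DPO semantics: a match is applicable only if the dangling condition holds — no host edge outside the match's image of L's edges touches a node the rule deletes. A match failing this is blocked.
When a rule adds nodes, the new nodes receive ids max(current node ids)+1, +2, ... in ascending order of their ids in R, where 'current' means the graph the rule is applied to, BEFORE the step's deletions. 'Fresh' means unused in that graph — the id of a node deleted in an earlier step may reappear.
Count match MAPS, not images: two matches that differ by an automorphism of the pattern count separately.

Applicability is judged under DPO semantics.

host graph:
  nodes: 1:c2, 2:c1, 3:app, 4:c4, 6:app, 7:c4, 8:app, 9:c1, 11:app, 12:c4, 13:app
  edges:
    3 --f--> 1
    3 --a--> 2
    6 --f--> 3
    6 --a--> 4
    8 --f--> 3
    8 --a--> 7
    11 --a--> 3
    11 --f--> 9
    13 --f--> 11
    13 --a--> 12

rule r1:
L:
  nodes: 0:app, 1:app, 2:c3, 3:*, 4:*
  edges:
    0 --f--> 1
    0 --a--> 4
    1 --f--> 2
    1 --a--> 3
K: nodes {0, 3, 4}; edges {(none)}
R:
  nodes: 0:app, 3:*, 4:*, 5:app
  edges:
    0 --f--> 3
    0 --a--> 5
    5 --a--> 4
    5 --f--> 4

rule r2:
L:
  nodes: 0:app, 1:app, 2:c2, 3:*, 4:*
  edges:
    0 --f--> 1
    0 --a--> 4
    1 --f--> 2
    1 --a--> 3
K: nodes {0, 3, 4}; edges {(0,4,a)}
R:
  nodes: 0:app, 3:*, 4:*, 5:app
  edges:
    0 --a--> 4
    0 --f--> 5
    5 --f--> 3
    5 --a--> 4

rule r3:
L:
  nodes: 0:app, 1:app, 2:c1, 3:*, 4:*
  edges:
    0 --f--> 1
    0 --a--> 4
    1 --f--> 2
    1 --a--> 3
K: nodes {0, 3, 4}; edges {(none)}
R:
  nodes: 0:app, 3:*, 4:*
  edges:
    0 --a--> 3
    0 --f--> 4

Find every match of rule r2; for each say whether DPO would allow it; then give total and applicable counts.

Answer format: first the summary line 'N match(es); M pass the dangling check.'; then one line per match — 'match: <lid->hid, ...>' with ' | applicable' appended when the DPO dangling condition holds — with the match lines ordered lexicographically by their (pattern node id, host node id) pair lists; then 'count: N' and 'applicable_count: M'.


2 match(es); 0 pass the dangling check.
match: 0->6, 1->3, 2->1, 3->2, 4->4
match: 0->8, 1->3, 2->1, 3->2, 4->7
count: 2
applicable_count: 0


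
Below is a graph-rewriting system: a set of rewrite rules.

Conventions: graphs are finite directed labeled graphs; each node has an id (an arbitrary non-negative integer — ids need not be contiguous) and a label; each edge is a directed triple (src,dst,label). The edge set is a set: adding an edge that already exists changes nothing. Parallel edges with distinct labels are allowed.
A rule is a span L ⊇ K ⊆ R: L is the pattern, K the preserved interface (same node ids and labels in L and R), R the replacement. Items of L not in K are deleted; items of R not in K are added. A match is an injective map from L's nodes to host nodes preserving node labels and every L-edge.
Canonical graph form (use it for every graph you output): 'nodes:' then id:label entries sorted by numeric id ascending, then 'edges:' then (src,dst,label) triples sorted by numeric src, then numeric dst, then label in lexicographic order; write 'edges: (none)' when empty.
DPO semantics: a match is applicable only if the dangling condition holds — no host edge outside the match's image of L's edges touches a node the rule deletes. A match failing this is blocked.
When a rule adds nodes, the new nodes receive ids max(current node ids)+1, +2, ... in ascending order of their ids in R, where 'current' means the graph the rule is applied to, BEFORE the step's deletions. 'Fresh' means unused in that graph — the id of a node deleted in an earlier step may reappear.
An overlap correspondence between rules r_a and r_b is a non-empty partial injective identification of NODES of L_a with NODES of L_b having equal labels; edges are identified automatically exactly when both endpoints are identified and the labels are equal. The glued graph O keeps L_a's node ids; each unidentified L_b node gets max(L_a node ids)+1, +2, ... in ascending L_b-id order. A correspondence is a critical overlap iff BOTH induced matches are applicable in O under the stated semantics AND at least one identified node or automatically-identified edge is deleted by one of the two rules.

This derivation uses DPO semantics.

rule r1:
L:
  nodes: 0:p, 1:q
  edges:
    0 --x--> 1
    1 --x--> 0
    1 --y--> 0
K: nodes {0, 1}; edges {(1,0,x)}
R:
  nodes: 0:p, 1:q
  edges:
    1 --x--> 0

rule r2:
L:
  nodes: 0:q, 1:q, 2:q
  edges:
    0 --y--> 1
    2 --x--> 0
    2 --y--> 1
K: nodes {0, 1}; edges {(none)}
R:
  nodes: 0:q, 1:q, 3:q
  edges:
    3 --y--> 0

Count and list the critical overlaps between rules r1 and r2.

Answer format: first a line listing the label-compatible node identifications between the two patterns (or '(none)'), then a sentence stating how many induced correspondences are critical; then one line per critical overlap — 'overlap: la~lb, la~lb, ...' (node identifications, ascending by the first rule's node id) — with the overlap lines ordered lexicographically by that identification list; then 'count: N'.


label-compatible node identifications between L(r1) and L(r2): 1~0, 1~1, 1~2
0 of the induced correspondences are critical overlaps of r1 and r2.
count: 0


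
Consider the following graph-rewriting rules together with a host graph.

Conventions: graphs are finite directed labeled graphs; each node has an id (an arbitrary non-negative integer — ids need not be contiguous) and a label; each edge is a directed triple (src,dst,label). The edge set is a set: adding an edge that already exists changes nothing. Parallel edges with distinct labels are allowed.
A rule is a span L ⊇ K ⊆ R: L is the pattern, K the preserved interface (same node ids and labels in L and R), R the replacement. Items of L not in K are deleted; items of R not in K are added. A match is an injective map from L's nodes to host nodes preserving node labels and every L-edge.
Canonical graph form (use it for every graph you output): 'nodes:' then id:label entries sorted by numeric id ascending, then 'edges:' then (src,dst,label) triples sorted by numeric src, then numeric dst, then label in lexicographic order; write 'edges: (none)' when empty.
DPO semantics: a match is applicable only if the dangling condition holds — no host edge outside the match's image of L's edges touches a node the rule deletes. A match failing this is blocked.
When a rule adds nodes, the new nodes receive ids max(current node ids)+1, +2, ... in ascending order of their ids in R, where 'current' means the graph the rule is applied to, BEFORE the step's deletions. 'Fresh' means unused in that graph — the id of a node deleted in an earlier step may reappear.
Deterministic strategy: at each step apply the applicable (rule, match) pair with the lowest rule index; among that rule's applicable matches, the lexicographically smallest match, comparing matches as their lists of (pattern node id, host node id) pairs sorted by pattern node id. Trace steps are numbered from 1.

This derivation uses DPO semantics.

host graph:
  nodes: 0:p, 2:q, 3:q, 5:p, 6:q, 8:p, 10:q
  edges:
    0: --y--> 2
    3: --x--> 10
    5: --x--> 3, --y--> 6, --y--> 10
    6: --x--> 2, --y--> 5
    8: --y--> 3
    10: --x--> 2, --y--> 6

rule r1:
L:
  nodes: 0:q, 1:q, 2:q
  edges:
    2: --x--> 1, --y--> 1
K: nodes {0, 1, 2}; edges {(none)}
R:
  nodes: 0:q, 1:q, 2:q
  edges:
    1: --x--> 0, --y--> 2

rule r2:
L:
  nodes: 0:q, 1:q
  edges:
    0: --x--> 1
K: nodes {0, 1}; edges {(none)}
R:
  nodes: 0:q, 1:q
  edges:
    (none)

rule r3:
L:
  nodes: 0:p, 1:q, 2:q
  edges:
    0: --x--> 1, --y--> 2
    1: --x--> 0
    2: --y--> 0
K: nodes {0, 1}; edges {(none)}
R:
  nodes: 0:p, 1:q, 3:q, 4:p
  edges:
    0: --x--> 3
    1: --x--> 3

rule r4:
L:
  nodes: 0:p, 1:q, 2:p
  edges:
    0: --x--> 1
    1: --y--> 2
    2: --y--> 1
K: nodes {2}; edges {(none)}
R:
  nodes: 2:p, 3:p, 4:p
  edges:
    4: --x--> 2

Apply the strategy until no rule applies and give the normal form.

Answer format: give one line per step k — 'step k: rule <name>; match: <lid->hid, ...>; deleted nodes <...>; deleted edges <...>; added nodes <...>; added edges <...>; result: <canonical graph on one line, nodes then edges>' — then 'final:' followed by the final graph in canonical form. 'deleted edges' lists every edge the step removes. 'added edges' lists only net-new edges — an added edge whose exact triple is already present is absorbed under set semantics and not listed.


step 1: rule r2; match: 0->3, 1->10; deleted nodes (none); deleted edges (3,10,x); added nodes (none); added edges (none); result: nodes: 0:p, 2:q, 3:q, 5:p, 6:q, 8:p, 10:q edges: (0,2,y); (5,3,x); (5,6,y); (5,10,y); (6,2,x); (6,5,y); (8,3,y); (10,2,x); (10,6,y)
step 2: rule r2; match: 0->6, 1->2; deleted nodes (none); deleted edges (6,2,x); added nodes (none); added edges (none); result: nodes: 0:p, 2:q, 3:q, 5:p, 6:q, 8:p, 10:q edges: (0,2,y); (5,3,x); (5,6,y); (5,10,y); (6,5,y); (8,3,y); (10,2,x); (10,6,y)
step 3: rule r2; match: 0->10, 1->2; deleted nodes (none); deleted edges (10,2,x); added nodes (none); added edges (none); result: nodes: 0:p, 2:q, 3:q, 5:p, 6:q, 8:p, 10:q edges: (0,2,y); (5,3,x); (5,6,y); (5,10,y); (6,5,y); (8,3,y); (10,6,y)
final:
nodes: 0:p, 2:q, 3:q, 5:p, 6:q, 8:p, 10:q
edges: (0,2,y); (5,3,x); (5,6,y); (5,10,y); (6,5,y); (8,3,y); (10,6,y)


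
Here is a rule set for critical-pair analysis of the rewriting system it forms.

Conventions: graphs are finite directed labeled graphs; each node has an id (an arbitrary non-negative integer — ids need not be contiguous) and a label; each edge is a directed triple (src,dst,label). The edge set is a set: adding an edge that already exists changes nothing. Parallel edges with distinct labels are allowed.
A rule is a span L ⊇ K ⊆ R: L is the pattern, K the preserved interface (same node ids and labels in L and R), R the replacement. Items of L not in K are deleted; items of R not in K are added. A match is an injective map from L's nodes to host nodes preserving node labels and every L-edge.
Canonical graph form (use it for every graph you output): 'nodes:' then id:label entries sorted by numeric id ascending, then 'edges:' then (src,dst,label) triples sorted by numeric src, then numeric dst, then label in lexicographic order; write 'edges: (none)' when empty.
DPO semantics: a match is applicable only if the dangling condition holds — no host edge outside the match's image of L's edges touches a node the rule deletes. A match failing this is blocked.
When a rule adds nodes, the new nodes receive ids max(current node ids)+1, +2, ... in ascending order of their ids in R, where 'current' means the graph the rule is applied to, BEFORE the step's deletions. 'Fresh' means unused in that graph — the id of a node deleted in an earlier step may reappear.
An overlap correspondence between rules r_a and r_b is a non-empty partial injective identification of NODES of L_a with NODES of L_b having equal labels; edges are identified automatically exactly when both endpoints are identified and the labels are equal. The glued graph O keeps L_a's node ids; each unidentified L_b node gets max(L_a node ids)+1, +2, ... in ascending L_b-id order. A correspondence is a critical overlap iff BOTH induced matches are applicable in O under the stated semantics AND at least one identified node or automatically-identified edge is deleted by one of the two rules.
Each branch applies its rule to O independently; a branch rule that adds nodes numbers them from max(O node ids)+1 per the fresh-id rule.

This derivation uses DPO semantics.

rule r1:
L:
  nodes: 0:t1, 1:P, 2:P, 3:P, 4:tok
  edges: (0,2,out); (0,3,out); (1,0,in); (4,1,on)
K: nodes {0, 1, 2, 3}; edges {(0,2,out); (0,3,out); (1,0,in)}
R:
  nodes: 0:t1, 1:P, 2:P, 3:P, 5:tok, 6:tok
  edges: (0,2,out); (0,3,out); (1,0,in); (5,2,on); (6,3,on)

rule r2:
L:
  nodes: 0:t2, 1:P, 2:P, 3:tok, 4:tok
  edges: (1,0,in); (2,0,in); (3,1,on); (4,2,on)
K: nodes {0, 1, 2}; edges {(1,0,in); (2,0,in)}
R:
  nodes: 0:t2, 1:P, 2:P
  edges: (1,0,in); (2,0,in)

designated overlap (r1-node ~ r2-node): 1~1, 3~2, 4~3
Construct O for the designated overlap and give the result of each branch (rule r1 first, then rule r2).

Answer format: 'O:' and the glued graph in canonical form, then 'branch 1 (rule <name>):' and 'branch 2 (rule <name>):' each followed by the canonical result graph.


O:
nodes: 0:t1, 1:P, 2:P, 3:P, 4:tok, 5:t2, 6:tok
edges: (0,2,out); (0,3,out); (1,0,in); (1,5,in); (3,5,in); (4,1,on); (6,3,on)
branch 1 (rule r1):
nodes: 0:t1, 1:P, 2:P, 3:P, 5:t2, 6:tok, 7:tok, 8:tok
edges: (0,2,out); (0,3,out); (1,0,in); (1,5,in); (3,5,in); (6,3,on); (7,2,on); (8,3,on)
branch 2 (rule r2):
nodes: 0:t1, 1:P, 2:P, 3:P, 5:t2
edges: (0,2,out); (0,3,out); (1,0,in); (1,5,in); (3,5,in)


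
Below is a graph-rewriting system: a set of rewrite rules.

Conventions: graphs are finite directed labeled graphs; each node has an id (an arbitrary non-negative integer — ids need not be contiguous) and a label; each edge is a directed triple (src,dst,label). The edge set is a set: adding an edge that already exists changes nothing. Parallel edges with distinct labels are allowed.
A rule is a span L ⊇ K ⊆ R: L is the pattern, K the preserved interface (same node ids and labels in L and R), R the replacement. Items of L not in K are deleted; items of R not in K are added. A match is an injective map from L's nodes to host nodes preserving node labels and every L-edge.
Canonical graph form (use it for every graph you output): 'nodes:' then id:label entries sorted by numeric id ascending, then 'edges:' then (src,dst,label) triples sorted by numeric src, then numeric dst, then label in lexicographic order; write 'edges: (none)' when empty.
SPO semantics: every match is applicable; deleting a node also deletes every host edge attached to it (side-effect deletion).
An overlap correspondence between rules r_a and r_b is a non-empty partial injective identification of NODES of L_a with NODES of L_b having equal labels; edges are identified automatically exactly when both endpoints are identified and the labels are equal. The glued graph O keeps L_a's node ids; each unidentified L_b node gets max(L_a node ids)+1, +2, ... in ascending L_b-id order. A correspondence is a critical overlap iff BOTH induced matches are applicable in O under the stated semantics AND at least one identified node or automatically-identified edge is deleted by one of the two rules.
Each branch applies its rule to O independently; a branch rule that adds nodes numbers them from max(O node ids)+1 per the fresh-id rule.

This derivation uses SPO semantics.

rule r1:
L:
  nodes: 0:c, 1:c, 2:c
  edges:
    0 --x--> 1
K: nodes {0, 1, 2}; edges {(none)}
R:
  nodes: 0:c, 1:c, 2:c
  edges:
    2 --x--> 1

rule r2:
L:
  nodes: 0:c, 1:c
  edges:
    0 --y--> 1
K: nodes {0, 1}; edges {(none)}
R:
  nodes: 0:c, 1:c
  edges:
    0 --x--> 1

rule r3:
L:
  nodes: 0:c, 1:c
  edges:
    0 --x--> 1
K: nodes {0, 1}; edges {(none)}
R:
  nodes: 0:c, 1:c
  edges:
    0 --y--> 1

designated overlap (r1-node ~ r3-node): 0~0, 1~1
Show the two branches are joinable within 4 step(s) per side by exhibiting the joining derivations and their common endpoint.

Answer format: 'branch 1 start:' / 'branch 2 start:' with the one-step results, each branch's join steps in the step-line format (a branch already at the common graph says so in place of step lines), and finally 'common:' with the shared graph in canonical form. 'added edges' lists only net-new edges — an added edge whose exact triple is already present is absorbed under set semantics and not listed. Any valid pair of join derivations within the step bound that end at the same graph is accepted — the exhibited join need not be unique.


branch 1 start:
nodes: 0:c, 1:c, 2:c
edges: (2,1,x)
branch 2 start:
nodes: 0:c, 1:c, 2:c
edges: (0,1,y)
branch 1 step 1: rule r1; match: 0->2, 1->1, 2->0; deleted nodes (none); deleted edges (2,1,x); added nodes (none); added edges (0,1,x); result: nodes: 0:c, 1:c, 2:c edges: (0,1,x)
branch 2 step 1: rule r2; match: 0->0, 1->1; deleted nodes (none); deleted edges (0,1,y); added nodes (none); added edges (0,1,x); result: nodes: 0:c, 1:c, 2:c edges: (0,1,x)
common:
nodes: 0:c, 1:c, 2:c
edges: (0,1,x)


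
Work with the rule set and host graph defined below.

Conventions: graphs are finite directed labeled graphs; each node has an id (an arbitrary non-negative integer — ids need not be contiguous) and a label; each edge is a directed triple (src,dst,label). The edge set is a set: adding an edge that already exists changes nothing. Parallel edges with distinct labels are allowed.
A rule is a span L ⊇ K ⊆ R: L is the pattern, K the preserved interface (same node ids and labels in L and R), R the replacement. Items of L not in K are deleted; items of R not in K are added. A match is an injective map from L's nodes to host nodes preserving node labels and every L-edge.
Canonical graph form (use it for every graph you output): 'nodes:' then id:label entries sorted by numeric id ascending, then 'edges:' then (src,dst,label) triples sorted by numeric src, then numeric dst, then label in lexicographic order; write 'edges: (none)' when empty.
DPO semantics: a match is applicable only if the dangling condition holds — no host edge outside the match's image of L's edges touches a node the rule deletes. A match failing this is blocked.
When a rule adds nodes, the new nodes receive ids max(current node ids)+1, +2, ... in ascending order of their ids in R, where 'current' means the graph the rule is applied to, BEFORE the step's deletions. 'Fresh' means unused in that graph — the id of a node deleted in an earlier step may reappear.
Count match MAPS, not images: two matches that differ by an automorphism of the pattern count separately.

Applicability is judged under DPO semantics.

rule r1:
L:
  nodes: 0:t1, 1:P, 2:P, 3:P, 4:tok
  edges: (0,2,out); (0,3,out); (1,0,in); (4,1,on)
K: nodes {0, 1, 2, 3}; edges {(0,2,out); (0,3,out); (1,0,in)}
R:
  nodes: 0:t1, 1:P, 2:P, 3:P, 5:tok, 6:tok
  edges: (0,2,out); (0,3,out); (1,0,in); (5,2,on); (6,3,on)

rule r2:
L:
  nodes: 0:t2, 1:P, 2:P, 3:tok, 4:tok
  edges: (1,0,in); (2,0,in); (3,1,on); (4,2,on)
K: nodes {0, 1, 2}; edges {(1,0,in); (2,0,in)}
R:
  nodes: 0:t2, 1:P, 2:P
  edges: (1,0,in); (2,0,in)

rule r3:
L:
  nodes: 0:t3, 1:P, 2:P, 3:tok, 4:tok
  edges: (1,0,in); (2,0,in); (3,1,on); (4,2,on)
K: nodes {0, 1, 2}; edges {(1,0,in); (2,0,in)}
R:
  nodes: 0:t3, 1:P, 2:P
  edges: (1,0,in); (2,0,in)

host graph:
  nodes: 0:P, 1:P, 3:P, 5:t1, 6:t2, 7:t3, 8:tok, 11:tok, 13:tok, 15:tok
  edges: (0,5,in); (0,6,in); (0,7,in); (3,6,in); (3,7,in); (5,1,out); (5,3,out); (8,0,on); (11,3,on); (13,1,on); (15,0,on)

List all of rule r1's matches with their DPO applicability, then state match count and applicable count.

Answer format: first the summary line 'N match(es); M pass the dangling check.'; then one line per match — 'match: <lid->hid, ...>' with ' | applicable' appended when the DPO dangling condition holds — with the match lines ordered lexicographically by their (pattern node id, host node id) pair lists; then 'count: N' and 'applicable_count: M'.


4 match(es); 4 pass the dangling check.
match: 0->5, 1->0, 2->1, 3->3, 4->8 | applicable
match: 0->5, 1->0, 2->1, 3->3, 4->15 | applicable
match: 0->5, 1->0, 2->3, 3->1, 4->8 | applicable
match: 0->5, 1->0, 2->3, 3->1, 4->15 | applicable
count: 4
applicable_count: 4
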